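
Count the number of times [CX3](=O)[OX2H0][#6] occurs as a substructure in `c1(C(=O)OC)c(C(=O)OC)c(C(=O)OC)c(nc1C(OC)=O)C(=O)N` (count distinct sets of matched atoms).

4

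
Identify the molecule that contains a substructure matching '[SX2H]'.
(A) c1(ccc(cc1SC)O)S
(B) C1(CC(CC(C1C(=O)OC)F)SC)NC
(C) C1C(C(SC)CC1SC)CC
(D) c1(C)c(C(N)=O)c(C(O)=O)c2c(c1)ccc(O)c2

[SX2H] describes an aliphatic sulfur with two connections, one being H (a thiol).
(A) contains a thiol (-SH), which satisfies every atom and bond constraint.
(B) has a methylthio ether (-SCH3) but the sulfur has H0 (bonded to two carbons), not H1.
(C) has a methylthio ether (-SCH3) but the sulfur has H0 (bonded to two carbons), not H1.
(D) has a hydroxyl group (-OH) but it is an -OH, not an -SH.
So the answer is (A).

A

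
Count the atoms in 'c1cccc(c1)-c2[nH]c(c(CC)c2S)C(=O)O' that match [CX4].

The query [CX4] means: C with X4: aliphatic carbon with exactly 4 total connections (bonds + H).
Check the 17 heavy atoms by environment: 1× n (aromatic, X3) → no; 10× c (aromatic, X3) → no; 1× C (X3) → no; 1× O (X1) → no; 1× O (X2) → no; 2× C (X4) → match; 1× S (X2) → no.
That gives 2 matching atoms.

2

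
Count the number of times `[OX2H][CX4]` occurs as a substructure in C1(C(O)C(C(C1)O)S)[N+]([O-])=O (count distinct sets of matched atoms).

2

[OX2H][CX4] is the SMARTS for an aliphatic alcohol: a hydroxyl oxygen bound to an sp3 (X4) carbon.
The molecule carries 2 separate instances of a hydroxyl group (-OH) meeting every constraint; each maps to a distinct set of atoms, giving 2 matches.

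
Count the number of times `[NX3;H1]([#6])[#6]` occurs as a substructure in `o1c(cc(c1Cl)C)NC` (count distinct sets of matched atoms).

1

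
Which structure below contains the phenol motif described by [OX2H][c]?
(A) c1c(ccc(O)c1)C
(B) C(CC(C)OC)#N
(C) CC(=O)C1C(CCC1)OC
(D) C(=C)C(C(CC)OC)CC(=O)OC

[OX2H][c] describes a hydroxyl oxygen attached to an aromatic carbon (a phenol).
(A) contains a hydroxyl group (-OH), which satisfies every atom and bond constraint.
(B) has a methoxy ether (-OCH3) but the oxygen has H0, not H1.
(C) has a methoxy ether (-OCH3) but the oxygen has H0, not H1.
(D) has a methoxy ether (-OCH3) but the oxygen has H0, not H1.
So the answer is (A).

A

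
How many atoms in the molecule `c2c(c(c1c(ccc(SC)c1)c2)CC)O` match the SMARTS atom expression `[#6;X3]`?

10

The query [#6;X3] means: any carbon (aromatic or not) with three total connections.
Check the 15 heavy atoms by environment: 10× c (aromatic, X3) → match; 1× S (X2) → no; 3× C (X4) → no; 1× O (X2) → no.
That gives 10 matching atoms.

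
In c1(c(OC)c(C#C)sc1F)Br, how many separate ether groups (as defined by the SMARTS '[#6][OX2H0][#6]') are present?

1

[#6][OX2H0][#6] is the SMARTS for an ether: an aliphatic oxygen bridging two carbons with no H on the oxygen.
Exactly one fragment in the molecule meets all constraints, giving 1 match.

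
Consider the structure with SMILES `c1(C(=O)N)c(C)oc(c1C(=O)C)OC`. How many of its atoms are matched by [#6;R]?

Check the 14 heavy atoms by environment: 1× o (aromatic, in 5-ring) → no; 4× c (aromatic, in 5-ring) → match; 5× C (acyclic) → no; 3× O (acyclic) → no; 1× N (acyclic) → no.
That gives 4 matching atoms.

4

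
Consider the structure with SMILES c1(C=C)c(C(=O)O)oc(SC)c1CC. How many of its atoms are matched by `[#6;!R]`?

Check the 14 heavy atoms by environment: 1× o (aromatic, in 5-ring) → no; 4× c (aromatic, in 5-ring) → no; 6× C (acyclic) → match; 2× O (acyclic) → no; 1× S (acyclic) → no.
That gives 6 matching atoms.

6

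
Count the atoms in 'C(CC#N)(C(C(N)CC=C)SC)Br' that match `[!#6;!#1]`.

4

The query [!#6;!#1] means: not carbon and not hydrogen — any heteroatom.
Check the 13 heavy atoms by environment: 9× C → no; 2× N → match; 1× Br → match; 1× S → match.
Summing the matching environments: 2 + 1 + 1 = 4 matching atoms.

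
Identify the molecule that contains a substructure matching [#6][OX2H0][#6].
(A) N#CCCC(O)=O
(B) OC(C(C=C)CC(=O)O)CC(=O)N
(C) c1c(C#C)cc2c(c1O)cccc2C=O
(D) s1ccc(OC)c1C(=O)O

[#6][OX2H0][#6] describes an aliphatic oxygen bridging two carbons with no H on the oxygen (an ether).
(A) has a carboxylic acid group (-C(=O)OH) but the -OH oxygen has H1; the =O is OX1, not OX2.
(B) has a carboxylic acid group (-C(=O)OH) but the -OH oxygen has H1; the =O is OX1, not OX2.
(C) has a hydroxyl group (-OH) but the oxygen has H1, not H0 bridging two carbons.
(D) contains a methoxy ether (-OCH3), which satisfies every atom and bond constraint.
So the answer is (D).

D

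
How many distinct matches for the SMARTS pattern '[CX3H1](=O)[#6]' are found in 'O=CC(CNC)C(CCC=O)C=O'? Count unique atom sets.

3

[CX3H1](=O)[#6] is the SMARTS for an aldehyde: an sp2 carbon with one H, double-bonded to O and single-bonded to carbon.
The molecule carries 3 separate instances of an aldehyde (-CHO) meeting every constraint; each maps to a distinct set of atoms, giving 3 matches.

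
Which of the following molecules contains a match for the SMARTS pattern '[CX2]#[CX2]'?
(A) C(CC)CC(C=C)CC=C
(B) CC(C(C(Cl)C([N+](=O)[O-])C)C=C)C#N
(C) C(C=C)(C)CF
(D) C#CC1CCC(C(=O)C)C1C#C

D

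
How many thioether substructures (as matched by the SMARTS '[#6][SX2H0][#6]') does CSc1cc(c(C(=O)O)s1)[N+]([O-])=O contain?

1

[#6][SX2H0][#6] is the SMARTS for a thioether: an aliphatic sulfur bridging two carbons with no H on the sulfur.
Exactly one fragment in the molecule meets all constraints, giving 1 match.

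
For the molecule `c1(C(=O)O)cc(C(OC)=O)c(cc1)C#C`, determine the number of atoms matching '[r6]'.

Check the 15 heavy atoms by environment: 6× c (aromatic, in 6-ring) → match; 5× C (acyclic) → no; 4× O (acyclic) → no.
That gives 6 matching atoms.

6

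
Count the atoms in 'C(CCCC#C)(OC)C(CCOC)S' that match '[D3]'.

The query [D3] means: atom with exactly three heavy-atom neighbours.
Check the 14 heavy atoms by environment: 6× C (D2) → no; 2× C (D3) → match; 2× O (D2) → no; 3× C (D1) → no; 1× S (D1) → no.
That gives 2 matching atoms.

2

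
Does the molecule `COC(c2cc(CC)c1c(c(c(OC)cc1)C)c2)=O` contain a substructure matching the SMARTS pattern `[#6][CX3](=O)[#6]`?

The pattern [#6][CX3](=O)[#6] describes a carbonyl carbon (no H) flanked by two carbons — a ketone.
The closest candidate here is a methyl-ester group (-C(=O)OCH3), but one neighbour of the carbonyl carbon is O, not C. No other fragment satisfies the full query, so there is no match.

No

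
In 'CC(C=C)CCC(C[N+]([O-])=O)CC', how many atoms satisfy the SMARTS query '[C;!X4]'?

The query [C;!X4] means: aliphatic carbon that does not have four total connections.
Check the 13 heavy atoms by environment: 8× C (X4) → no; 2× C (X3) → match; 1× N (charge +1, X3) → no; 1× O (charge -1, X1) → no; 1× O (X1) → no.
That gives 2 matching atoms.

2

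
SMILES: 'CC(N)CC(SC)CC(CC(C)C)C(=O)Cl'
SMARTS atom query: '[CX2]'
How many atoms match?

0

Check the 16 heavy atoms by environment: 11× C (X4) → no; 1× C (X3) → no; 1× O (X1) → no; 1× Cl (X1) → no; 1× N (X3) → no; 1× S (X2) → no.
No environment satisfies the query, so 0 matching atoms.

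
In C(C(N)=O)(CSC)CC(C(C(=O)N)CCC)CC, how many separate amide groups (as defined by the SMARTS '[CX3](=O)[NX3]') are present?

[CX3](=O)[NX3] is the SMARTS for an amide: a carbonyl carbon bonded to a trivalent nitrogen.
The molecule carries 2 separate instances of a primary amide (-C(=O)NH2) meeting every constraint; each maps to a distinct set of atoms, giving 2 matches.

2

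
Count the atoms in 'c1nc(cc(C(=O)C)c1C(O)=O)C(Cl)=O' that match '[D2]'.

3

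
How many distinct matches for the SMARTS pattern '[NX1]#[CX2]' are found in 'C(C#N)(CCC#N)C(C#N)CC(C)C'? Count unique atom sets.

[NX1]#[CX2] is the SMARTS for a nitrile: a nitrogen triple-bonded to a two-connected carbon.
The molecule carries 3 separate instances of a nitrile (-C#N) meeting every constraint; each maps to a distinct set of atoms, giving 3 matches.

3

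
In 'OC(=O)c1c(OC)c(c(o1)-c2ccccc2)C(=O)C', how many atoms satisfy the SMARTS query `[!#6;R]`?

The query [!#6;R] means: non-carbon atom that is part of a ring.
Check the 19 heavy atoms by environment: 1× o (aromatic, in 5-ring) → match; 4× c (aromatic, in 5-ring) → no; 4× O (acyclic) → no; 4× C (acyclic) → no; 6× c (aromatic, in 6-ring) → no.
That gives 1 matching atom.

1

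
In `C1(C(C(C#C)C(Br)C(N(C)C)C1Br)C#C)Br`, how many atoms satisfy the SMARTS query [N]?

The query [N] means: uppercase N matches aliphatic (non-aromatic) nitrogen only.
Check the 16 heavy atoms by environment: 12× C → no; 3× Br → no; 1× N → match.
That gives 1 matching atom.

1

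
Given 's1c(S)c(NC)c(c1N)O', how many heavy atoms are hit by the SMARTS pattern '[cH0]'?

The query [cH0] means: aromatic carbon with no attached hydrogen (substituted or ring-fusion).
Check the 10 heavy atoms by environment: 1× s (aromatic, H0) → no; 4× c (aromatic, H0) → match; 1× N (H1) → no; 1× C (H3) → no; 1× S (H1) → no; 1× O (H1) → no; 1× N (H2) → no.
That gives 4 matching atoms.

4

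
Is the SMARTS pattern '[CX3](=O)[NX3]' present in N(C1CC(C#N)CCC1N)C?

No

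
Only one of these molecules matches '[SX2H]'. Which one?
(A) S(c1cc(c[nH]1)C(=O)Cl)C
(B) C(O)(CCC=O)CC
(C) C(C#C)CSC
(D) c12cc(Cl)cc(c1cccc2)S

D

[SX2H] describes an aliphatic sulfur with two connections, one being H (a thiol).
(A) has a methylthio ether (-SCH3) but the sulfur has H0 (bonded to two carbons), not H1.
(B) has a hydroxyl group (-OH) but it is an -OH, not an -SH.
(C) has a methylthio ether (-SCH3) but the sulfur has H0 (bonded to two carbons), not H1.
(D) contains a thiol (-SH), which satisfies every atom and bond constraint.
So the answer is (D).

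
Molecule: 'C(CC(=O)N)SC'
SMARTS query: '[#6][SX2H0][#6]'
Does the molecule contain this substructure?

Yes

The pattern [#6][SX2H0][#6] describes an aliphatic sulfur bridging two carbons with no H on the sulfur — a thioether.
The molecule carries a methylthio ether (-SCH3), whose atoms satisfy every constraint of the query, so the pattern matches.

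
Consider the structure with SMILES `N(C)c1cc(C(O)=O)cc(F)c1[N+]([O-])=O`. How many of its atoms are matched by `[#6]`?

8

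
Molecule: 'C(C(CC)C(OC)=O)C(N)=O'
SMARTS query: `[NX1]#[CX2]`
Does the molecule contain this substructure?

No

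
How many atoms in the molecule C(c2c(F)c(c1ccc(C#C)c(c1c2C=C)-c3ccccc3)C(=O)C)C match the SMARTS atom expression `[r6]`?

16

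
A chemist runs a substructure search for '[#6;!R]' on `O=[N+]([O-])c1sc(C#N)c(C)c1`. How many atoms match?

2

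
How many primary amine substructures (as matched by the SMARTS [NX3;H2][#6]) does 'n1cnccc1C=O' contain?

0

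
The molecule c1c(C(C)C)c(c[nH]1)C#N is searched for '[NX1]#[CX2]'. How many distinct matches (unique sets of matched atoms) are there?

1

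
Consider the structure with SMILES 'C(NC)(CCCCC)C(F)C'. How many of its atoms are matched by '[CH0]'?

0

Check the 11 heavy atoms by environment: 3× C (H3) → no; 2× C (H1) → no; 4× C (H2) → no; 1× F (H0) → no; 1× N (H1) → no.
No environment satisfies the query, so 0 matching atoms.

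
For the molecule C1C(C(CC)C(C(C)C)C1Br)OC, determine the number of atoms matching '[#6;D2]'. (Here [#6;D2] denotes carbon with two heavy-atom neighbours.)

Check the 13 heavy atoms by environment: 5× C (D3) → no; 2× C (D2) → match; 1× Br (D1) → no; 1× O (D2) → no; 4× C (D1) → no.
That gives 2 matching atoms.

2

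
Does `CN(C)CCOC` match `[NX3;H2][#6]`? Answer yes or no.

No

The pattern [NX3;H2][#6] describes a trivalent nitrogen with two H attached to carbon — a primary amine.
The closest candidate here is a dimethylamino group (-N(CH3)2), but the nitrogen has H0, not H2. No other fragment satisfies the full query, so there is no match.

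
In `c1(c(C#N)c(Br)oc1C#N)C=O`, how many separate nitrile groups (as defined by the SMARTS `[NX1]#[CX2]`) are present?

[NX1]#[CX2] is the SMARTS for a nitrile: a nitrogen triple-bonded to a two-connected carbon.
The molecule carries 2 separate instances of a nitrile (-C#N) meeting every constraint; each maps to a distinct set of atoms, giving 2 matches.

2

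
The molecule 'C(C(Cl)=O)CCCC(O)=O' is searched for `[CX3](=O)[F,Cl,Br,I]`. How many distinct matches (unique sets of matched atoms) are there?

[CX3](=O)[F,Cl,Br,I] is the SMARTS for an acyl halide: a carbonyl carbon bonded to a halogen.
Exactly one fragment in the molecule meets all constraints, giving 1 match.

1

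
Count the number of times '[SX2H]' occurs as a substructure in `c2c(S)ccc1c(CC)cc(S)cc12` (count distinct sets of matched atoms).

2

[SX2H] is the SMARTS for a thiol: an aliphatic sulfur with two connections, one being H.
The molecule carries 2 separate instances of a thiol (-SH) meeting every constraint; each maps to a distinct set of atoms, giving 2 matches.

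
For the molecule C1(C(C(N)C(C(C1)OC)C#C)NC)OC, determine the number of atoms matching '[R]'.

6

The query [R] means: R matches any atom that is part of a ring.
Check the 15 heavy atoms by environment: 6× C (in 6-ring) → match; 2× O (acyclic) → no; 5× C (acyclic) → no; 2× N (acyclic) → no.
That gives 6 matching atoms.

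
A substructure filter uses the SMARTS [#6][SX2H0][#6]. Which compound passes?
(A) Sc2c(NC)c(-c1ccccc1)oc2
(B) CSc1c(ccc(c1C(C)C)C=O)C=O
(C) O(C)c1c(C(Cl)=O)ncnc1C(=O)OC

[#6][SX2H0][#6] describes an aliphatic sulfur bridging two carbons with no H on the sulfur (a thioether).
(A) has a thiol (-SH) but the sulfur has H1, not H0 bridging two carbons.
(B) contains a methylthio ether (-SCH3), which satisfies every atom and bond constraint.
(C) has a methoxy ether (-OCH3) but the bridging atom is O, not S.
So the answer is (B).

B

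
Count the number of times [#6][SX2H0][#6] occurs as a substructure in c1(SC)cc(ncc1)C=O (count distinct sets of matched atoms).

1

[#6][SX2H0][#6] is the SMARTS for a thioether: an aliphatic sulfur bridging two carbons with no H on the sulfur.
Exactly one fragment in the molecule meets all constraints, giving 1 match.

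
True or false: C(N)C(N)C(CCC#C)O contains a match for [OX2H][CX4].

The pattern [OX2H][CX4] describes a hydroxyl oxygen bound to an sp3 (X4) carbon — an aliphatic alcohol.
The molecule carries a hydroxyl group (-OH), whose atoms satisfy every constraint of the query, so the pattern matches.

True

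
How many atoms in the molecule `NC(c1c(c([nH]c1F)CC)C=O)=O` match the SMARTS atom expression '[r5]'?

5

The query [r5] means: r5 matches atoms in a five-membered ring.
Check the 13 heavy atoms by environment: 1× n (aromatic, in 5-ring) → match; 4× c (aromatic, in 5-ring) → match; 4× C (acyclic) → no; 2× O (acyclic) → no; 1× F (acyclic) → no; 1× N (acyclic) → no.
Summing the matching environments: 1 + 4 = 5 matching atoms.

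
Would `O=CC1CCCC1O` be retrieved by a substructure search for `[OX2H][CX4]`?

Yes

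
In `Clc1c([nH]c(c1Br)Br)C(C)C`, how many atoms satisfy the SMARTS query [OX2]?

0

The query [OX2] means: aliphatic oxygen with two total connections — ether, hydroxyl, or ester single-bond O.
Check the 11 heavy atoms by environment: 1× n (aromatic, X3) → no; 4× c (aromatic, X3) → no; 1× Cl (X1) → no; 2× Br (X1) → no; 3× C (X4) → no.
No environment satisfies the query, so 0 matching atoms.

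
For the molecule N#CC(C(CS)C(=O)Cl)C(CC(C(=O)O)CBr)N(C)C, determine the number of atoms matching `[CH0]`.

3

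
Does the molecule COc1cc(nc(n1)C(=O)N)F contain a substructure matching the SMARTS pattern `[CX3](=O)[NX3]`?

Yes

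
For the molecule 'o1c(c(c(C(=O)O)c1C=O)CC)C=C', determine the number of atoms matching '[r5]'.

The query [r5] means: r5 matches atoms in a five-membered ring.
Check the 14 heavy atoms by environment: 1× o (aromatic, in 5-ring) → match; 4× c (aromatic, in 5-ring) → match; 6× C (acyclic) → no; 3× O (acyclic) → no.
Summing the matching environments: 1 + 4 = 5 matching atoms.

5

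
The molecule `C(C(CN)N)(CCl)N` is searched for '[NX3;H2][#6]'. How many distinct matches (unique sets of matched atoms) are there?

3

[NX3;H2][#6] is the SMARTS for a primary amine: a trivalent nitrogen with two H attached to carbon.
The molecule carries 3 separate instances of a primary amino group (-NH2) meeting every constraint; each maps to a distinct set of atoms, giving 3 matches.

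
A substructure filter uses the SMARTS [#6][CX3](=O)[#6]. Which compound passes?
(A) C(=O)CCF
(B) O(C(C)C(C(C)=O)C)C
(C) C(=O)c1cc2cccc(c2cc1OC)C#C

B

[#6][CX3](=O)[#6] describes a carbonyl carbon (no H) flanked by two carbons (a ketone).
(A) has an aldehyde (-CHO) but the carbonyl carbon has H1, so it is not flanked by two carbons.
(B) contains an acetyl/ketone group (-C(=O)CH3), which satisfies every atom and bond constraint.
(C) has an aldehyde (-CHO) but the carbonyl carbon has H1, so it is not flanked by two carbons.
So the answer is (B).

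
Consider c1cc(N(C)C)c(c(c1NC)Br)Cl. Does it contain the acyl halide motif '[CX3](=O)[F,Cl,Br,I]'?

No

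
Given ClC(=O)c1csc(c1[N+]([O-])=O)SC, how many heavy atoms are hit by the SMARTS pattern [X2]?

2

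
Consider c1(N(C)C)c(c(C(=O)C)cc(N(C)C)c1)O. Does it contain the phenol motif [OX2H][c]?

Yes

The pattern [OX2H][c] describes a hydroxyl oxygen attached to an aromatic carbon — a phenol.
The molecule carries a hydroxyl group (-OH), whose atoms satisfy every constraint of the query, so the pattern matches.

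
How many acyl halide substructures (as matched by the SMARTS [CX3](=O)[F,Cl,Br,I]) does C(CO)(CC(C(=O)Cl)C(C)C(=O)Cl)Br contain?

2

[CX3](=O)[F,Cl,Br,I] is the SMARTS for an acyl halide: a carbonyl carbon bonded to a halogen.
The molecule carries 2 separate instances of an acyl chloride (-C(=O)Cl) meeting every constraint; each maps to a distinct set of atoms, giving 2 matches.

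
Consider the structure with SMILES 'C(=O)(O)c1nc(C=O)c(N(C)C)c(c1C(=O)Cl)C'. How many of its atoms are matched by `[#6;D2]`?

Check the 18 heavy atoms by environment: 1× n (aromatic, D2) → no; 5× c (aromatic, D3) → no; 2× C (D3) → no; 4× O (D1) → no; 3× C (D1) → no; 1× N (D3) → no; 1× Cl (D1) → no; 1× C (D2) → match.
That gives 1 matching atom.

1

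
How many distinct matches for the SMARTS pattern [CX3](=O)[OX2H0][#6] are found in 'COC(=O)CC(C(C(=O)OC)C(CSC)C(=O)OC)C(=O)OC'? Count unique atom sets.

[CX3](=O)[OX2H0][#6] is the SMARTS for an ester: a carbonyl carbon bonded to an oxygen that is itself bonded to carbon (no H on that O).
The molecule carries 4 separate instances of a methyl-ester group (-C(=O)OCH3) meeting every constraint; each maps to a distinct set of atoms, giving 4 matches.

4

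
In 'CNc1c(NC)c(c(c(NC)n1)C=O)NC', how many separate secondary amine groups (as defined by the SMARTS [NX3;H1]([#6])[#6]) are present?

4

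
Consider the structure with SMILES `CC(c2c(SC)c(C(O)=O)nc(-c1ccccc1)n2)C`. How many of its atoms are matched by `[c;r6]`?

The query [c;r6] means: aromatic carbon that belongs to a six-membered ring.
Check the 20 heavy atoms by environment: 2× n (aromatic, in 6-ring) → no; 10× c (aromatic, in 6-ring) → match; 5× C (acyclic) → no; 2× O (acyclic) → no; 1× S (acyclic) → no.
That gives 10 matching atoms.

10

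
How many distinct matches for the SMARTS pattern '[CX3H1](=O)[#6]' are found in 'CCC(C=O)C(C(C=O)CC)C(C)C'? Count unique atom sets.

2

[CX3H1](=O)[#6] is the SMARTS for an aldehyde: an sp2 carbon with one H, double-bonded to O and single-bonded to carbon.
The molecule carries 2 separate instances of an aldehyde (-CHO) meeting every constraint; each maps to a distinct set of atoms, giving 2 matches.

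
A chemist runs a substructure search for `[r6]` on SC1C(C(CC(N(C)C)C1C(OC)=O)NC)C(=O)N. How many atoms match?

6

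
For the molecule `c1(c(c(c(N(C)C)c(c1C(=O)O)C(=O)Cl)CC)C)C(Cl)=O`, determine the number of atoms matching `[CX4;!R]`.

5

Check the 21 heavy atoms by environment: 6× c (aromatic, X3, in 6-ring) → no; 3× C (X3, acyclic) → no; 3× O (X1, acyclic) → no; 1× O (X2, acyclic) → no; 5× C (X4, acyclic) → match; 1× N (X3, acyclic) → no; 2× Cl (X1, acyclic) → no.
That gives 5 matching atoms.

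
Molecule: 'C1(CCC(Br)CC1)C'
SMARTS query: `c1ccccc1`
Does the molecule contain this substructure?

No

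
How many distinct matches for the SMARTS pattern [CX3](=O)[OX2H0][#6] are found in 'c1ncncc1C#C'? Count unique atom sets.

0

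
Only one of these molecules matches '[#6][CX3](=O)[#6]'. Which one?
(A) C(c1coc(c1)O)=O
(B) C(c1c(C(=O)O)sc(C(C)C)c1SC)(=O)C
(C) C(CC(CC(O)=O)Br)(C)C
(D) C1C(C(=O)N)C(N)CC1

[#6][CX3](=O)[#6] describes a carbonyl carbon (no H) flanked by two carbons (a ketone).
(A) has an aldehyde (-CHO) but the carbonyl carbon has H1, so it is not flanked by two carbons.
(B) contains an acetyl/ketone group (-C(=O)CH3), which satisfies every atom and bond constraint.
(C) has a carboxylic acid group (-C(=O)OH) but one neighbour of the carbonyl carbon is O, not C.
(D) has a primary amide (-C(=O)NH2) but one neighbour of the carbonyl carbon is N, not C.
So the answer is (B).

B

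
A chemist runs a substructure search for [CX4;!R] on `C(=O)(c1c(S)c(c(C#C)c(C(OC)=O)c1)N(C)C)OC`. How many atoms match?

4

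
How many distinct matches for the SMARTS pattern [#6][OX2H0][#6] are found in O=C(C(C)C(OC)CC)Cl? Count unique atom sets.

1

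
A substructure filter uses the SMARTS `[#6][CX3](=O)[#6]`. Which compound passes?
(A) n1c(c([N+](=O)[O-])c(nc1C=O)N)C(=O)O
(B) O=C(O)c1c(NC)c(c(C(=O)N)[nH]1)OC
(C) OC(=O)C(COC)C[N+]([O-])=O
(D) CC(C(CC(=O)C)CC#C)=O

[#6][CX3](=O)[#6] describes a carbonyl carbon (no H) flanked by two carbons (a ketone).
(A) has an aldehyde (-CHO) but the carbonyl carbon has H1, so it is not flanked by two carbons.
(B) has a primary amide (-C(=O)NH2) but one neighbour of the carbonyl carbon is N, not C.
(C) has a carboxylic acid group (-C(=O)OH) but one neighbour of the carbonyl carbon is O, not C.
(D) contains an acetyl/ketone group (-C(=O)CH3), which satisfies every atom and bond constraint.
So the answer is (D).

D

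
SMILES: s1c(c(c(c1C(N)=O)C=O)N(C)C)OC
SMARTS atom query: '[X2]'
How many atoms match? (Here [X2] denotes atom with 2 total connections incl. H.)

2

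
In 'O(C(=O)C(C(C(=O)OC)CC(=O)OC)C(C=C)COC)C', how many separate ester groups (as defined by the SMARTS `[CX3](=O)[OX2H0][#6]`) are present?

[CX3](=O)[OX2H0][#6] is the SMARTS for an ester: a carbonyl carbon bonded to an oxygen that is itself bonded to carbon (no H on that O).
The molecule carries 3 separate instances of a methyl-ester group (-C(=O)OCH3) meeting every constraint; each maps to a distinct set of atoms, giving 3 matches.

3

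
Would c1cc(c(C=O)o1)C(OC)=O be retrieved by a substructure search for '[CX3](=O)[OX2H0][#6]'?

Yes

The pattern [CX3](=O)[OX2H0][#6] describes a carbonyl carbon bonded to an oxygen that is itself bonded to carbon (no H on that O) — an ester.
The molecule carries a methyl-ester group (-C(=O)OCH3), whose atoms satisfy every constraint of the query, so the pattern matches.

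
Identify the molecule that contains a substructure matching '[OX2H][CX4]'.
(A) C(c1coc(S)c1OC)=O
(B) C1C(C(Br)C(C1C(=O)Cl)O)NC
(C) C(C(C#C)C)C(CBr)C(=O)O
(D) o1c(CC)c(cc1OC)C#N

[OX2H][CX4] describes a hydroxyl oxygen bound to an sp3 (X4) carbon (an aliphatic alcohol).
(A) has a methoxy ether (-OCH3) but the oxygen has H0 (ether), not H1.
(B) contains a hydroxyl group (-OH), which satisfies every atom and bond constraint.
(C) has a carboxylic acid group (-C(=O)OH) but the -OH is on a CX3 carbonyl carbon, not a CX4 carbon.
(D) has a methoxy ether (-OCH3) but the oxygen has H0 (ether), not H1.
So the answer is (B).

B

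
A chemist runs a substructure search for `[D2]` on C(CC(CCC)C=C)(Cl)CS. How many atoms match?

The query [D2] means: atom with exactly two heavy-atom neighbours.
Check the 11 heavy atoms by environment: 5× C (D2) → match; 2× C (D3) → no; 2× C (D1) → no; 1× S (D1) → no; 1× Cl (D1) → no.
That gives 5 matching atoms.

5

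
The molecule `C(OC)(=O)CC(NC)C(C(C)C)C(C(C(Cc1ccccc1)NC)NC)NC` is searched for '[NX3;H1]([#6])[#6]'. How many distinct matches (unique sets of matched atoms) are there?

4

[NX3;H1]([#6])[#6] is the SMARTS for a secondary amine: a trivalent nitrogen with one H, bonded to two carbons.
The molecule carries 4 separate instances of an N-methylamino group (-NHCH3) meeting every constraint; each maps to a distinct set of atoms, giving 4 matches.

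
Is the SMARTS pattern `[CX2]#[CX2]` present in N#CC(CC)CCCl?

No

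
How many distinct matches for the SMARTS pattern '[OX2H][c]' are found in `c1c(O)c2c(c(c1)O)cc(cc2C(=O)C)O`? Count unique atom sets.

[OX2H][c] is the SMARTS for a phenol: a hydroxyl oxygen attached to an aromatic carbon.
The molecule carries 3 separate instances of a hydroxyl group (-OH) meeting every constraint; each maps to a distinct set of atoms, giving 3 matches.

3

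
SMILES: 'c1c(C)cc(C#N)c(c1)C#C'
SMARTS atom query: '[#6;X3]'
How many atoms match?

6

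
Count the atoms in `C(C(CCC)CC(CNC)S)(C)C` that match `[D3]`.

3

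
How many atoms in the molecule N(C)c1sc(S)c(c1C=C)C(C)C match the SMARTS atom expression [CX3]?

2

The query [CX3] means: C with X3: aliphatic carbon with exactly 3 total connections.
Check the 13 heavy atoms by environment: 1× s (aromatic, X2) → no; 4× c (aromatic, X3) → no; 4× C (X4) → no; 1× S (X2) → no; 2× C (X3) → match; 1× N (X3) → no.
That gives 2 matching atoms.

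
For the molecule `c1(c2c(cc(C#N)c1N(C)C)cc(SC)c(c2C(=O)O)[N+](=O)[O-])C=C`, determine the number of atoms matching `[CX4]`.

3

The query [CX4] means: C with X4: aliphatic carbon with exactly 4 total connections (bonds + H).
Check the 25 heavy atoms by environment: 10× c (aromatic, X3) → no; 1× C (X2) → no; 1× N (X1) → no; 3× C (X3) → no; 2× O (X1) → no; 1× O (X2) → no; 1× N (charge +1, X3) → no; 1× O (charge -1, X1) → no; 1× N (X3) → no; 3× C (X4) → match; 1× S (X2) → no.
That gives 3 matching atoms.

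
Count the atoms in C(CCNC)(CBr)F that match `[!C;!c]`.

3

The query [!C;!c] means: neither aliphatic nor aromatic carbon — same as [!#6].
Check the 8 heavy atoms by environment: 5× C → no; 1× N → match; 1× F → match; 1× Br → match.
Summing the matching environments: 1 + 1 + 1 = 3 matching atoms.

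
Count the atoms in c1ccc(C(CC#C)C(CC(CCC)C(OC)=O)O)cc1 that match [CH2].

4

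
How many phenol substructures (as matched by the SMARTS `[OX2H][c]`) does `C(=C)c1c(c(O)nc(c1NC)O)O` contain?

3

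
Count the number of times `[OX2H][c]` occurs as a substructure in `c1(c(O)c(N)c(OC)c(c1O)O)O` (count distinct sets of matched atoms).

4

[OX2H][c] is the SMARTS for a phenol: a hydroxyl oxygen attached to an aromatic carbon.
The molecule carries 4 separate instances of a hydroxyl group (-OH) meeting every constraint; each maps to a distinct set of atoms, giving 4 matches.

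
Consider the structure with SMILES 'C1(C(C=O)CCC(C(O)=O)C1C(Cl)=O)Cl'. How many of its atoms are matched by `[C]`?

9

Check the 15 heavy atoms by environment: 9× C → match; 4× O → no; 2× Cl → no.
That gives 9 matching atoms.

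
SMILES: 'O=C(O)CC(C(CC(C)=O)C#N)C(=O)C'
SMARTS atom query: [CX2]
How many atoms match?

Check the 15 heavy atoms by environment: 6× C (X4) → no; 3× C (X3) → no; 3× O (X1) → no; 1× O (X2) → no; 1× C (X2) → match; 1× N (X1) → no.
That gives 1 matching atom.

1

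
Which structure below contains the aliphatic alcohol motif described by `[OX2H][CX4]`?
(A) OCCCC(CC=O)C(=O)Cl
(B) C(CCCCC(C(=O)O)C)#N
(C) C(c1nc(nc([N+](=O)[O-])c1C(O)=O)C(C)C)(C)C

[OX2H][CX4] describes a hydroxyl oxygen bound to an sp3 (X4) carbon (an aliphatic alcohol).
(A) contains a hydroxyl group (-OH), which satisfies every atom and bond constraint.
(B) has a carboxylic acid group (-C(=O)OH) but the -OH is on a CX3 carbonyl carbon, not a CX4 carbon.
(C) has a carboxylic acid group (-C(=O)OH) but the -OH is on a CX3 carbonyl carbon, not a CX4 carbon.
So the answer is (A).

A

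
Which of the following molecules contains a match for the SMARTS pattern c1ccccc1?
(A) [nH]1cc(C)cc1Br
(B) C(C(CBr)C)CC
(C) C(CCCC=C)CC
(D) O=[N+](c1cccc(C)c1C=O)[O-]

D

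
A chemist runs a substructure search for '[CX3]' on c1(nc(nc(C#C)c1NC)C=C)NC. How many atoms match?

The query [CX3] means: C with X3: aliphatic carbon with exactly 3 total connections.
Check the 14 heavy atoms by environment: 2× n (aromatic, X2) → no; 4× c (aromatic, X3) → no; 2× N (X3) → no; 2× C (X4) → no; 2× C (X3) → match; 2× C (X2) → no.
That gives 2 matching atoms.

2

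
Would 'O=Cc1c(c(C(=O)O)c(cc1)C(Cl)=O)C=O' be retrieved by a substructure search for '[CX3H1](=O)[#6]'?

Yes

The pattern [CX3H1](=O)[#6] describes an sp2 carbon with one H, double-bonded to O and single-bonded to carbon — an aldehyde.
The molecule carries an aldehyde (-CHO), whose atoms satisfy every constraint of the query, so the pattern matches.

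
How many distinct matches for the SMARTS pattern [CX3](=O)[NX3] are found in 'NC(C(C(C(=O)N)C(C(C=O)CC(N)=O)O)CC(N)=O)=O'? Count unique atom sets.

4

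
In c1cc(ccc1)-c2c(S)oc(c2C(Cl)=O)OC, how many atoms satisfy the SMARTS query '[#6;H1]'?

5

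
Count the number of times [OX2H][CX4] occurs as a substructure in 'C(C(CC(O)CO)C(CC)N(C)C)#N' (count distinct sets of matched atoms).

2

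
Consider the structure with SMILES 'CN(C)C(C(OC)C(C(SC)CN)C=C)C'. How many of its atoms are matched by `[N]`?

The query [N] means: uppercase N matches aliphatic (non-aromatic) nitrogen only.
Check the 16 heavy atoms by environment: 12× C → no; 1× O → no; 2× N → match; 1× S → no.
That gives 2 matching atoms.

2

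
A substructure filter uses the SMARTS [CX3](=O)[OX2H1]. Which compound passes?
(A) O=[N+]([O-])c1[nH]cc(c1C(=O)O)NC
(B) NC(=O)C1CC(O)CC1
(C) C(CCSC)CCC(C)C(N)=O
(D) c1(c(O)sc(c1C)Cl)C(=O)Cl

A

[CX3](=O)[OX2H1] describes an sp2 carbon double-bonded to O and single-bonded to an -OH oxygen (a carboxylic acid).
(A) contains a carboxylic acid group (-C(=O)OH), which satisfies every atom and bond constraint.
(B) has a primary amide (-C(=O)NH2) but the carbonyl is bonded to N, not to an -OH oxygen.
(C) has a primary amide (-C(=O)NH2) but the carbonyl is bonded to N, not to an -OH oxygen.
(D) has an acyl chloride (-C(=O)Cl) but the carbonyl is bonded to Cl, not to an -OH oxygen.
So the answer is (A).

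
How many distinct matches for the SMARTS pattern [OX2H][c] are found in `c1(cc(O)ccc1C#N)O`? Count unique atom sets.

[OX2H][c] is the SMARTS for a phenol: a hydroxyl oxygen attached to an aromatic carbon.
The molecule carries 2 separate instances of a hydroxyl group (-OH) meeting every constraint; each maps to a distinct set of atoms, giving 2 matches.

2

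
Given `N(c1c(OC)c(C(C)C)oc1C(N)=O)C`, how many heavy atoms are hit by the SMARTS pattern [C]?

6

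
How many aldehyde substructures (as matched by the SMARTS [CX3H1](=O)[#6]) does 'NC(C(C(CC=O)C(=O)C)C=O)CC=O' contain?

3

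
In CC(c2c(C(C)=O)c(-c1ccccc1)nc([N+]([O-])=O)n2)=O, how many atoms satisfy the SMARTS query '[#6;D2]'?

5

The query [#6;D2] means: any carbon bonded to exactly two heavy atoms.
Check the 21 heavy atoms by environment: 2× n (aromatic, D2) → no; 5× c (aromatic, D3) → no; 5× c (aromatic, D2) → match; 2× C (D3) → no; 3× O (D1) → no; 2× C (D1) → no; 1× N (charge +1, D3) → no; 1× O (charge -1, D1) → no.
That gives 5 matching atoms.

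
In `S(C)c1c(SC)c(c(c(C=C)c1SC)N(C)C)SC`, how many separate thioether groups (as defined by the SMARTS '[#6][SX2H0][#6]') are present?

4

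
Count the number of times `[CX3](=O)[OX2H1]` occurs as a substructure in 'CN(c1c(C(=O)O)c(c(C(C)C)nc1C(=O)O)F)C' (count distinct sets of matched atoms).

2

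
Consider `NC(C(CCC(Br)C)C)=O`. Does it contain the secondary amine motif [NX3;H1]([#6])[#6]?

The pattern [NX3;H1]([#6])[#6] describes a trivalent nitrogen with one H, bonded to two carbons — a secondary amine.
The closest candidate here is a primary amide (-C(=O)NH2), but the -C(=O)NH2 nitrogen has H2, not H1. No other fragment satisfies the full query, so there is no match.

No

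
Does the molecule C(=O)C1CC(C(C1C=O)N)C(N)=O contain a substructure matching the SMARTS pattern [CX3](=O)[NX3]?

The pattern [CX3](=O)[NX3] describes a carbonyl carbon bonded to a trivalent nitrogen — an amide.
The molecule carries a primary amide (-C(=O)NH2), whose atoms satisfy every constraint of the query, so the pattern matches.

Yes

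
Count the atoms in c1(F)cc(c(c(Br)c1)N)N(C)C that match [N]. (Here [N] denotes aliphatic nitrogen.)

The query [N] means: uppercase N matches aliphatic (non-aromatic) nitrogen only.
Check the 12 heavy atoms by environment: 6× c (aromatic) → no; 2× N → match; 2× C → no; 1× Br → no; 1× F → no.
That gives 2 matching atoms.

2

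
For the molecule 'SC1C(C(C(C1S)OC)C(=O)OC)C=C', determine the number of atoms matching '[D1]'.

6

Check the 15 heavy atoms by environment: 6× C (D3) → no; 2× O (D2) → no; 3× C (D1) → match; 2× S (D1) → match; 1× C (D2) → no; 1× O (D1) → match.
Summing the matching environments: 3 + 2 + 1 = 6 matching atoms.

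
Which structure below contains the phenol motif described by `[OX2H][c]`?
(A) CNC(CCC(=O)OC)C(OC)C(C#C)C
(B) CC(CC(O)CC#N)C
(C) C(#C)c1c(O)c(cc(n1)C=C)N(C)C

[OX2H][c] describes a hydroxyl oxygen attached to an aromatic carbon (a phenol).
(A) has a methoxy ether (-OCH3) but the oxygen has H0, not H1.
(B) has a hydroxyl group (-OH) but the -OH is on an aliphatic carbon, not an aromatic c.
(C) contains a hydroxyl group (-OH), which satisfies every atom and bond constraint.
So the answer is (C).

C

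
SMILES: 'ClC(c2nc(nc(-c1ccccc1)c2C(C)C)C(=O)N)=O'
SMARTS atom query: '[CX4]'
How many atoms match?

3

Check the 21 heavy atoms by environment: 2× n (aromatic, X2) → no; 10× c (aromatic, X3) → no; 3× C (X4) → match; 2× C (X3) → no; 2× O (X1) → no; 1× N (X3) → no; 1× Cl (X1) → no.
That gives 3 matching atoms.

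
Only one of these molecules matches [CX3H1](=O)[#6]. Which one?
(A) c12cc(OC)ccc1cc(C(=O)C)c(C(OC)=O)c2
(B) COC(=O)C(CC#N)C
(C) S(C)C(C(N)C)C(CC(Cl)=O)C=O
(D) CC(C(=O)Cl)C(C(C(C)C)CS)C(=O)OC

[CX3H1](=O)[#6] describes an sp2 carbon with one H, double-bonded to O and single-bonded to carbon (an aldehyde).
(A) has an acetyl/ketone group (-C(=O)CH3) but the carbonyl carbon has H0 (two carbon neighbours), not H1.
(B) has a methyl-ester group (-C(=O)OCH3) but the carbonyl carbon has H0, not H1.
(C) contains an aldehyde (-CHO), which satisfies every atom and bond constraint.
(D) has a methyl-ester group (-C(=O)OCH3) but the carbonyl carbon has H0, not H1.
So the answer is (C).

C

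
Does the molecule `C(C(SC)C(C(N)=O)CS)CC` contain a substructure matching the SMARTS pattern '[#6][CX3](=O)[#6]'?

No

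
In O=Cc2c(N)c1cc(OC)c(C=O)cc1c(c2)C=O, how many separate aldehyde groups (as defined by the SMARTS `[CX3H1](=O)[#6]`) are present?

3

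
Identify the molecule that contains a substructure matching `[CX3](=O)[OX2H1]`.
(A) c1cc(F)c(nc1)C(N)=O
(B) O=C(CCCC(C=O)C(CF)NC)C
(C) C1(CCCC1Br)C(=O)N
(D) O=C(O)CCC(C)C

[CX3](=O)[OX2H1] describes an sp2 carbon double-bonded to O and single-bonded to an -OH oxygen (a carboxylic acid).
(A) has a primary amide (-C(=O)NH2) but the carbonyl is bonded to N, not to an -OH oxygen.
(B) has an aldehyde (-CHO) but there is no singly-bonded oxygen on the carbonyl carbon.
(C) has a primary amide (-C(=O)NH2) but the carbonyl is bonded to N, not to an -OH oxygen.
(D) contains a carboxylic acid group (-C(=O)OH), which satisfies every atom and bond constraint.
So the answer is (D).

D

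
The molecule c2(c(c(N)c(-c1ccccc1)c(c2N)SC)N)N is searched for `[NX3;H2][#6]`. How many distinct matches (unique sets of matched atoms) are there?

4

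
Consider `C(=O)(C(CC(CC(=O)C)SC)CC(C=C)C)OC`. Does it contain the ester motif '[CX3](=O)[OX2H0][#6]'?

Yes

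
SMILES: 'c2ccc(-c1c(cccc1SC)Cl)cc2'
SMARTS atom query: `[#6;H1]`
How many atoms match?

8

The query [#6;H1] means: any carbon bearing exactly one hydrogen.
Check the 15 heavy atoms by environment: 8× c (aromatic, H1) → match; 4× c (aromatic, H0) → no; 1× Cl (H0) → no; 1× S (H0) → no; 1× C (H3) → no.
That gives 8 matching atoms.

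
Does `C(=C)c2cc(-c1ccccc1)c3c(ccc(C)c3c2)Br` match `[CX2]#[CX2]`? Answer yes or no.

No

The pattern [CX2]#[CX2] describes a carbon-carbon triple bond — an alkyne.
The closest candidate here is a vinyl group (-CH=CH2), but the C=C is a double bond; both carbons are CX3, not CX2. No other fragment satisfies the full query, so there is no match.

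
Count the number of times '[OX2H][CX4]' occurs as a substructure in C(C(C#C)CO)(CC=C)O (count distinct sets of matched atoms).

2

[OX2H][CX4] is the SMARTS for an aliphatic alcohol: a hydroxyl oxygen bound to an sp3 (X4) carbon.
The molecule carries 2 separate instances of a hydroxyl group (-OH) meeting every constraint; each maps to a distinct set of atoms, giving 2 matches.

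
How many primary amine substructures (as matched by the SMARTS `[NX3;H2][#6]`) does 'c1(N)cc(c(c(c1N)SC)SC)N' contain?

3

[NX3;H2][#6] is the SMARTS for a primary amine: a trivalent nitrogen with two H attached to carbon.
The molecule carries 3 separate instances of a primary amino group (-NH2) meeting every constraint; each maps to a distinct set of atoms, giving 3 matches.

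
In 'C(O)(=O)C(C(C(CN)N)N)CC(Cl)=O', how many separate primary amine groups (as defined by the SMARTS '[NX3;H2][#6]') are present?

3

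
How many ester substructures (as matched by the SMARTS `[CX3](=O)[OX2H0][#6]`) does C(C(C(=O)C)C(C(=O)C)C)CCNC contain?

0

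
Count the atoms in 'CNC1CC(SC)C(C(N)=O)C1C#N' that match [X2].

2

The query [X2] means: any atom with exactly two total connections (bonds + H).
Check the 14 heavy atoms by environment: 7× C (X4) → no; 1× C (X3) → no; 1× O (X1) → no; 2× N (X3) → no; 1× C (X2) → match; 1× N (X1) → no; 1× S (X2) → match.
Summing the matching environments: 1 + 1 = 2 matching atoms.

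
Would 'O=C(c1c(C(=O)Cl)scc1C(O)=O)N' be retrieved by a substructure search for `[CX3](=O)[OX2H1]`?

Yes

The pattern [CX3](=O)[OX2H1] describes an sp2 carbon double-bonded to O and single-bonded to an -OH oxygen — a carboxylic acid.
The molecule carries a carboxylic acid group (-C(=O)OH), whose atoms satisfy every constraint of the query, so the pattern matches.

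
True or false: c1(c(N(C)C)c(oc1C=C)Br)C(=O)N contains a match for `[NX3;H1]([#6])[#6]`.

False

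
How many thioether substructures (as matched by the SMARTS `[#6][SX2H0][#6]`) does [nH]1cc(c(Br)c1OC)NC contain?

[#6][SX2H0][#6] is the SMARTS for a thioether: an aliphatic sulfur bridging two carbons with no H on the sulfur.
The molecule has a methoxy ether (-OCH3), but the bridging atom is O, not S; nothing else fits, so there are 0 matches.

0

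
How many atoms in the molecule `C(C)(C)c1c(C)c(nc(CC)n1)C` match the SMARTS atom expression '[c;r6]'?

Check the 13 heavy atoms by environment: 2× n (aromatic, in 6-ring) → no; 4× c (aromatic, in 6-ring) → match; 7× C (acyclic) → no.
That gives 4 matching atoms.

4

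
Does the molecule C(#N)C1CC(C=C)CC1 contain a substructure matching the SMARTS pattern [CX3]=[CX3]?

The pattern [CX3]=[CX3] describes a non-aromatic C=C double bond between two sp2 carbons — an alkene.
The molecule carries a vinyl group (-CH=CH2), whose atoms satisfy every constraint of the query, so the pattern matches.

Yes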